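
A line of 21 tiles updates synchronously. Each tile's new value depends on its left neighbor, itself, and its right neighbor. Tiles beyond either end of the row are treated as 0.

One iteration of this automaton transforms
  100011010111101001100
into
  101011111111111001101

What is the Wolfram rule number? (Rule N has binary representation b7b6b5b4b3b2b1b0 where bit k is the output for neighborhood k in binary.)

position 10: 111 → 1  (bit 7 = 1)
position 5: 110 → 1  (bit 6 = 1)
position 6: 101 → 1  (bit 5 = 1)
position 1: 100 → 0  (bit 4 = 0)
position 4: 011 → 1  (bit 3 = 1)
position 0: 010 → 1  (bit 2 = 1)
position 3: 001 → 0  (bit 1 = 0)
position 2: 000 → 1  (bit 0 = 1)
bits b7..b0 = 11101101 = 237

237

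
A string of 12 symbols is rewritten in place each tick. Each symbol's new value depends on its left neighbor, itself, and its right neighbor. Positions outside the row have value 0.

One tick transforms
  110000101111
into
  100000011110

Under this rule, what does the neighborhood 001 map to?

At position 5 the neighborhood is 001; the next row has 0 there.

0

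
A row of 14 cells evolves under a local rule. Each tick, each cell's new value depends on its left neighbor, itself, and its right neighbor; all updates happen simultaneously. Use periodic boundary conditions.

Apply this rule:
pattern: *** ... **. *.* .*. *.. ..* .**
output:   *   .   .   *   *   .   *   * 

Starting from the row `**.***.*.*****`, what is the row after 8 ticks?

tick 1: *.***.********
tick 2: .***.*********
tick 3: ***.*********.
tick 4: **.*********.*
tick 5: *.*********.**
tick 6: .*********.***
tick 7: *********.***.
tick 8: ********.***.*

********.***.*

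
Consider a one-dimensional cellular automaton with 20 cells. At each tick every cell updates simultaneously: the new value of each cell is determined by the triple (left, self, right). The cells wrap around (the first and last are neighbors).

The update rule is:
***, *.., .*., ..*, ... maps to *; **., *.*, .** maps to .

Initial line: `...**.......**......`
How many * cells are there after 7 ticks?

8

***..*******..******
**.**.*****.**.*****
*......***......****
.******.*.******.***
..****..*..****...*.
**.**.*****.**.*****  (repeats tick 2; period 4)
tick 7: *......***......****
count of *: 8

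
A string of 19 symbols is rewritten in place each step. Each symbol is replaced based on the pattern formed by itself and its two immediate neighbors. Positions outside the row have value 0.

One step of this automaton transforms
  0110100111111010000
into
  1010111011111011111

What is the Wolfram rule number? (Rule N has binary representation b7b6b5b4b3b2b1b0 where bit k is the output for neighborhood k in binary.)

position 8: 111 → 1  (bit 7 = 1)
position 2: 110 → 1  (bit 6 = 1)
position 3: 101 → 0  (bit 5 = 0)
position 5: 100 → 1  (bit 4 = 1)
position 1: 011 → 0  (bit 3 = 0)
position 4: 010 → 1  (bit 2 = 1)
position 0: 001 → 1  (bit 1 = 1)
position 16: 000 → 1  (bit 0 = 1)
bits b7..b0 = 11010111 = 215

215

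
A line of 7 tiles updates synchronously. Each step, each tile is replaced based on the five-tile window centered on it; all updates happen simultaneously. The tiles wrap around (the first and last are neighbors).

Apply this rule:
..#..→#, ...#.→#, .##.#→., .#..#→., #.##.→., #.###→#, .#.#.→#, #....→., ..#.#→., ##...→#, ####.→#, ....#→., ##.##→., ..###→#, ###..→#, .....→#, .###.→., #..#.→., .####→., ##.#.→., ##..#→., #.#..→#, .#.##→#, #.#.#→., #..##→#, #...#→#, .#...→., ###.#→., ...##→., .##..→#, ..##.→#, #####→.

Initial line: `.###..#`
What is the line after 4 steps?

step 1: ##.#...
step 2: #..#.#.
step 3: #...#.#
step 4: ####.#.

####.#.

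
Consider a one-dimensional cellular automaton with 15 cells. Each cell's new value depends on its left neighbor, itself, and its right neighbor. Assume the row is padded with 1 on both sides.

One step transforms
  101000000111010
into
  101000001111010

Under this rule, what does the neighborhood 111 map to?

1

At position 10 the neighborhood is 111; the next row has 1 there.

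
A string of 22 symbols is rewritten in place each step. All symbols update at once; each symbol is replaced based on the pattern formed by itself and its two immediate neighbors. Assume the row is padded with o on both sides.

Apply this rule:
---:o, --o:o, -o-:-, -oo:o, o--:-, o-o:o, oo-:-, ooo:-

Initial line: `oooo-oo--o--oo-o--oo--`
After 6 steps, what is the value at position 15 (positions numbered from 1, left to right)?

step 1: ----oo--o--oo-o--oo--o
step 2: -oooo--o--oo-o--oo--oo
step 3: oo----o--oo-o--oo--oo-
step 4: ---ooo--oo-o--oo--oo-o
step 5: -ooo---oo-o--oo--oo-oo
step 6: oo---ooo-o--oo--oo-oo-
position 15 holds -

-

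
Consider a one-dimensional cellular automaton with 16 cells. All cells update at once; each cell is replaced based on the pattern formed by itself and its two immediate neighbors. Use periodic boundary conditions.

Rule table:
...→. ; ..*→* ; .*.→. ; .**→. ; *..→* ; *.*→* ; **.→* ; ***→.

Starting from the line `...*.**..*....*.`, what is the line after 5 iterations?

.*.**.*.**.**.**

..*.*.***.*..*.*
**.*.*..**.**.*.
.**.*.**.**.**.*
*.**.*.**.**.**.
.*.**.*.**.**.**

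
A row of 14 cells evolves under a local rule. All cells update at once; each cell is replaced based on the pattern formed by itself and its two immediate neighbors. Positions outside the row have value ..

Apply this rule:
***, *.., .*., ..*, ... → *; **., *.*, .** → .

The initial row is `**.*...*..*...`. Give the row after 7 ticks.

...***********
***.*********.
.*...*******.*
*****.*****..*
.***...***.***
*.*.***.*...*.
*.*..*..******

*.*..*..******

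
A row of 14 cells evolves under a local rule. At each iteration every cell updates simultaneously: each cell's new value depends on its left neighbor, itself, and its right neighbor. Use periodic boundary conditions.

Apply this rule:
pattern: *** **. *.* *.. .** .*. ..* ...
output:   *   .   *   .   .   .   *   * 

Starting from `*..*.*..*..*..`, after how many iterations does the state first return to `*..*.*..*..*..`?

14

iteration 1: ..*.*..*..*..*
iteration 2: .*.*..*..*..*.
iteration 3: *.*..*..*..*..
iteration 4: .*..*..*..*..*
iteration 5: *..*..*..*..*.
iteration 6: ..*..*..*..*.*
iteration 7: .*..*..*..*.*.
iteration 8: *..*..*..*.*..
iteration 9: ..*..*..*.*..*
iteration 10: .*..*..*.*..*.
iteration 11: *..*..*.*..*..
iteration 12: ..*..*.*..*..*
iteration 13: .*..*.*..*..*.
iteration 14: *..*.*..*..*..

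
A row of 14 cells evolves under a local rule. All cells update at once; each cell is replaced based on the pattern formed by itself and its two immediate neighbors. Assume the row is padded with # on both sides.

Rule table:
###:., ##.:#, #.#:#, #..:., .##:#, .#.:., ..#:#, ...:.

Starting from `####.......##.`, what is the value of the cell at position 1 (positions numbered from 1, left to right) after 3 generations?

.

generation 1: ...#......####
generation 2: ..#......##...
generation 3: .#......###..#
position 1 holds .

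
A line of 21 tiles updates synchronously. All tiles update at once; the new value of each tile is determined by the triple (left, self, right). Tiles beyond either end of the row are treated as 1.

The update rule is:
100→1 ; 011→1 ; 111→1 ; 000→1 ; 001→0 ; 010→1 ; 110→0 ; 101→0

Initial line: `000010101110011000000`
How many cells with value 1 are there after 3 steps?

step 1: 111010101101010111110
step 2: 110010101001010111100
step 3: 101010101101010111010
count of 1: 12

12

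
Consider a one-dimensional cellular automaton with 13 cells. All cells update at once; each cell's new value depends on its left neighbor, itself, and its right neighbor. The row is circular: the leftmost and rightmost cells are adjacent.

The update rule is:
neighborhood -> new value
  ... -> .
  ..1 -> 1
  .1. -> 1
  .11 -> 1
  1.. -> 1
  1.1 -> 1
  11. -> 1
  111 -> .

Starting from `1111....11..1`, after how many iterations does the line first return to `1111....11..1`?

39

...11..111111
1.111111....1
111....11..11
..11..111111.
.111111....11
11....11..111
.11..111111..
111111....11.
1....11..1111
11..111111...
11111....11.1
....11..11111
1..111111...1
1111....11.11
...11..11111.
..111111...11
111....11.111
..11..11111..
.111111...11.
11....11.1111
.11..11111...
111111...11..
1....11.11111
11..11111....
11111...11..1
....11.111111
1..11111....1
1111...11..11
...11.111111.
..11111....11
111...11..111
..11.111111..
.11111....11.
11...11..1111
.11.111111...
11111....11..
1...11..11111
11.111111....
1111....11..1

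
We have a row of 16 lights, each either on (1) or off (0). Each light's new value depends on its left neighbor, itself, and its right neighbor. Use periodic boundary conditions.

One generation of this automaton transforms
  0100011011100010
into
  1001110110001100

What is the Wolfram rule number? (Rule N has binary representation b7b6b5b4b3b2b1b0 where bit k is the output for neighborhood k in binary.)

43

position 9: 111 → 0  (bit 7 = 0)
position 6: 110 → 0  (bit 6 = 0)
position 7: 101 → 1  (bit 5 = 1)
position 2: 100 → 0  (bit 4 = 0)
position 5: 011 → 1  (bit 3 = 1)
position 1: 010 → 0  (bit 2 = 0)
position 0: 001 → 1  (bit 1 = 1)
position 3: 000 → 1  (bit 0 = 1)
bits b7..b0 = 00101011 = 43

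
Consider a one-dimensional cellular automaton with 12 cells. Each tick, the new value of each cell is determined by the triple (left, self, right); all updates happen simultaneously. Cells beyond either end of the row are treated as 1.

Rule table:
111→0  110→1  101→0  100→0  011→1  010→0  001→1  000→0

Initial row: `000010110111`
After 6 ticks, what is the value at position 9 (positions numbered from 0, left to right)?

000100110100
001001110001
010011010011
000111000110
001101001110
011100011010
position 9 holds 0

0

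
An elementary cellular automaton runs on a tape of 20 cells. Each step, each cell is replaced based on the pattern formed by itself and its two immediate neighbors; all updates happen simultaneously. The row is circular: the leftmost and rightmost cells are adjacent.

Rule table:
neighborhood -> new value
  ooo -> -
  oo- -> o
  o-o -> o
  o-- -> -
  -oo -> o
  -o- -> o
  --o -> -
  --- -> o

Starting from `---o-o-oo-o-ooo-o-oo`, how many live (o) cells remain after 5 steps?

-o-oooooooooo-oooooo
oooo--------ooo----o
---o-oooooo-o-o-oo-o
-o-ooo----oooooooooo
oooo-o-oo-o--------o
count of o: 9

9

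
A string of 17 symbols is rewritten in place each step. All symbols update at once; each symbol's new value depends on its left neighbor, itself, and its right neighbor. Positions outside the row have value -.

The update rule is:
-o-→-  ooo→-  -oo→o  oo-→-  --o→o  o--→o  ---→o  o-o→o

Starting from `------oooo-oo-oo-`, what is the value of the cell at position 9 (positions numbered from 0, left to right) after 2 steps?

ooooooo---oo-oo-o
o------oooo-oo-o-
position 9 holds o

o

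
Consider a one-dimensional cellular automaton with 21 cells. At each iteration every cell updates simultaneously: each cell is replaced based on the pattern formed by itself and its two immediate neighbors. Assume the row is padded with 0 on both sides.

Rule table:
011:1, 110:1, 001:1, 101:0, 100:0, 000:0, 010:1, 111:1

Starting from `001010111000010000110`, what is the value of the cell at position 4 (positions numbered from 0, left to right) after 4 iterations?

1

011010111000110001110
111010111001110011110
111010111011110111110
111010111011110111110
position 4 holds 1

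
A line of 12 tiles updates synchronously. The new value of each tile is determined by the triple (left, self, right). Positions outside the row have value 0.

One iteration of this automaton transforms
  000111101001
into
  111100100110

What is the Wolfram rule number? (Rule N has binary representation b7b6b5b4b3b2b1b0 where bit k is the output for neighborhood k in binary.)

position 4: 111 → 0  (bit 7 = 0)
position 6: 110 → 1  (bit 6 = 1)
position 7: 101 → 0  (bit 5 = 0)
position 9: 100 → 1  (bit 4 = 1)
position 3: 011 → 1  (bit 3 = 1)
position 8: 010 → 0  (bit 2 = 0)
position 2: 001 → 1  (bit 1 = 1)
position 0: 000 → 1  (bit 0 = 1)
bits b7..b0 = 01011011 = 91

91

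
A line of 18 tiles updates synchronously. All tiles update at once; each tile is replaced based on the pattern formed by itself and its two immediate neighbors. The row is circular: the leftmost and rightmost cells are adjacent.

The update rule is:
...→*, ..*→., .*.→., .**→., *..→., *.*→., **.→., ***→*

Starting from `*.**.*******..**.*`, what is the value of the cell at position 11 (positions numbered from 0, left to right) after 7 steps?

*

......*****.......
*****..***..******
****....*....*****
***..**...**..****
**......*......***
*..****...****..**
....**..*..**....*
position 11 holds *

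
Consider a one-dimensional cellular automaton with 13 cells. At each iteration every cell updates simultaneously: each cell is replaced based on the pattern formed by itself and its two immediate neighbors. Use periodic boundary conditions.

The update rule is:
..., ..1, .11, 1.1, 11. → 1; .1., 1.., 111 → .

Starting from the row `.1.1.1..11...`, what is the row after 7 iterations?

...111.111111

iteration 1: 1.1.1..111.11
iteration 2: 11.1..11.111.
iteration 3: 111..11111.11
iteration 4: ..1.11...111.
iteration 5: 11.111.111.1.
iteration 6: 1111.111.11.1
iteration 7: ...111.111111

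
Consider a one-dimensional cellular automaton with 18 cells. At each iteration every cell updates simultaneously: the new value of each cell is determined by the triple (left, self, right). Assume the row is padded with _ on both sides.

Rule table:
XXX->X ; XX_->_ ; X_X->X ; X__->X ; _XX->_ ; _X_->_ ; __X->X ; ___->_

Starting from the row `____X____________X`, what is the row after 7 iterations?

_X_X_X_X_X__X_X_X_

___X_X__________X_
__X_X_X________X_X
_X_X_X_X______X_X_
X_X_X_X_X____X_X_X
_X_X_X_X_X__X_X_X_
X_X_X_X_X_XX_X_X_X
_X_X_X_X_X__X_X_X_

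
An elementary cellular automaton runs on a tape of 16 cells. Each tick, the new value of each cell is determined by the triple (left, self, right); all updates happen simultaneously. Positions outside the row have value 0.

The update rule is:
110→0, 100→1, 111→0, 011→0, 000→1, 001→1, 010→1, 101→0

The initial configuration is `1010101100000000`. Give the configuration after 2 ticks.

1010111100000000

1010100011111111
1010111100000000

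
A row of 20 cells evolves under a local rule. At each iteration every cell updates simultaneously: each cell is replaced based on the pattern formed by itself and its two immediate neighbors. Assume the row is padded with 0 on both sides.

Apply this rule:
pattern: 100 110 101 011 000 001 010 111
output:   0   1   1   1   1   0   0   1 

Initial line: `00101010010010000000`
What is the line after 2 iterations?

10010100000000111111
00001001111110111111

00001001111110111111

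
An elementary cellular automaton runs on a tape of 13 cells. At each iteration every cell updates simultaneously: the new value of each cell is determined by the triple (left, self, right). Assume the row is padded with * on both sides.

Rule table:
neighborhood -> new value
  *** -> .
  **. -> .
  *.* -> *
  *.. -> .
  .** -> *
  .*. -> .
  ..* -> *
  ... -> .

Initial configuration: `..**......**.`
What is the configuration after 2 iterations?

iteration 1: .**......**.*
iteration 2: **......**.**

**......**.**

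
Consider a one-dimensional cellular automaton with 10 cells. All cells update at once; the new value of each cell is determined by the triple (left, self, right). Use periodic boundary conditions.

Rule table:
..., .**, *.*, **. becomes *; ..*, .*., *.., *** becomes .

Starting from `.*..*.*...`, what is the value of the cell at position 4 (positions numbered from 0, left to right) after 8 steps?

.

.....*..**
.***....**
**.*.**.**
.**.*****.
.****...*.
.*..*.*...  (repeats step 0; period 6)
step 8: .***....**
position 4 holds .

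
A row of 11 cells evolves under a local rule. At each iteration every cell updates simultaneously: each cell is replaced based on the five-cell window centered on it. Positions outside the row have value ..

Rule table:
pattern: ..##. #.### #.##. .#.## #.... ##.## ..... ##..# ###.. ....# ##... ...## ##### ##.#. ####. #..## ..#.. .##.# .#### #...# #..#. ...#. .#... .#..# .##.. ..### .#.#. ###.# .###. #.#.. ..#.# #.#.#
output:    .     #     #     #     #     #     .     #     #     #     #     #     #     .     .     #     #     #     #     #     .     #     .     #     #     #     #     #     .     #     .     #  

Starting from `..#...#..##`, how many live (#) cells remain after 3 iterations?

iteration 1: ###.#####.#
iteration 2: #.#####.#.#
iteration 3: .####.#.###
count of #: 8

8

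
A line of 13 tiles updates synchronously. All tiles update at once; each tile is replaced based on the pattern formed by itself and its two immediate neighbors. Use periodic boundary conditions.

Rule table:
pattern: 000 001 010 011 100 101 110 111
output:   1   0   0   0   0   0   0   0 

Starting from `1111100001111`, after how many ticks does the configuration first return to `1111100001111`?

0000001100000
1111100001111

2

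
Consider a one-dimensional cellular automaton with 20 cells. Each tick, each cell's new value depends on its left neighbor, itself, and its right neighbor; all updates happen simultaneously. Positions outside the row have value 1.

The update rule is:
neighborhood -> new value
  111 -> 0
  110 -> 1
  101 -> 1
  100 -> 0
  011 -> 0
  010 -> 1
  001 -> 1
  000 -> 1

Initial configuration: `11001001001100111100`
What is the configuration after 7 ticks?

tick 1: 01011011010101000101
tick 2: 11101101111111011110
tick 3: 00110110000001100011
tick 4: 01011010111110101100
tick 5: 11101111000011110101
tick 6: 00110001011100011110
tick 7: 01010111100101100011

01010111100101100011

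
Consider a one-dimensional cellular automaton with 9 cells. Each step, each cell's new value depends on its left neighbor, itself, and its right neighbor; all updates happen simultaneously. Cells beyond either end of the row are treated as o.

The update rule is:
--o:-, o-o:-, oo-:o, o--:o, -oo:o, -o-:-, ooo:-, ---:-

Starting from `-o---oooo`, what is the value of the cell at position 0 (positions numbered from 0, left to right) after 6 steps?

-

--o--o---
o--o--o--
oo--o--o-
-oo--o---
-ooo--o--
-o-oo--o-
position 0 holds -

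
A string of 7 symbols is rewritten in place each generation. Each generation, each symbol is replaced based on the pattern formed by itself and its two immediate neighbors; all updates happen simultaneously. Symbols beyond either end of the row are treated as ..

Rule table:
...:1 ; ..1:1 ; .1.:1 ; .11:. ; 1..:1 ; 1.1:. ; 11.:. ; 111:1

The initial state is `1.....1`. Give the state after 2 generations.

.11111.

1111111
.11111.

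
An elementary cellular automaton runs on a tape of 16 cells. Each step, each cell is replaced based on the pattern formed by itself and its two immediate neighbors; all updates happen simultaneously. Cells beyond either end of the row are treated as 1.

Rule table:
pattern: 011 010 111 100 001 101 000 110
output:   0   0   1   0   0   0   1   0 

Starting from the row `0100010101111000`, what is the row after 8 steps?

0001000000110010
0100011110000000
0001001100111110
0100000000011100
0001111111001000
0100111110000010
0000011100111000
0111001000010010

0111001000010010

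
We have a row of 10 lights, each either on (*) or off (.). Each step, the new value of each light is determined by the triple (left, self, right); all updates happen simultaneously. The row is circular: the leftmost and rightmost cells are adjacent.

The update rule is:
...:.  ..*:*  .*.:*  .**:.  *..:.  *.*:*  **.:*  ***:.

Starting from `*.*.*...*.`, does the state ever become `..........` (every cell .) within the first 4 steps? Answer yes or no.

*****..***
....*.*...
...****...
..*...*...
step 4 is ..*...*..., still not uniform .

no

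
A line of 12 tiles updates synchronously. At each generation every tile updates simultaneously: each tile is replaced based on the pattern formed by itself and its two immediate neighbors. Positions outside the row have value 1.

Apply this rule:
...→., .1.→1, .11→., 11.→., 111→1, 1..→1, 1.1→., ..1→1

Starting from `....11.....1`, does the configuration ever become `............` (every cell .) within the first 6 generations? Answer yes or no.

generation 1: 1..1..1...1.
generation 2: .1111111.11.
generation 3: ..11111.....
generation 4: 11.111.1...1
generation 5: 1...1..11.1.
generation 6: .1.1111...1.
generation 6 is .1.1111...1., still not uniform .

no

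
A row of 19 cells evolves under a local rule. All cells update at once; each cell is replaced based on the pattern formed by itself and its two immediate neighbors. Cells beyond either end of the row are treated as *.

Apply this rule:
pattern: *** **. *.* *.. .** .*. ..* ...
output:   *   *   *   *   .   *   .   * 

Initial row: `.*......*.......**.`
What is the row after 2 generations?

*******.*******..**
********.*******..*

********.*******..*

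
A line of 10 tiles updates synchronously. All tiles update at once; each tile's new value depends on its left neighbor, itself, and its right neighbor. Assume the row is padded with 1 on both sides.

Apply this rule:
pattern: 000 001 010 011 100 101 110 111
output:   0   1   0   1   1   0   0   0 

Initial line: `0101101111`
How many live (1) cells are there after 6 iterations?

4

0001001000
1010110101
0000100001
1001010011
0110001110
0101011000
count of 1: 4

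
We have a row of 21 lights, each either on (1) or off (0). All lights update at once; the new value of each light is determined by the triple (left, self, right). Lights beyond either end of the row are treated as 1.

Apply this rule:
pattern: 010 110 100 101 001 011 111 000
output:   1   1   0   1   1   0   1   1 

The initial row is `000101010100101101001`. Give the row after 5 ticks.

011111111101110111010
101111111110111011111
110111111111011101111
111011111111101110111
111101111111110111011

111101111111110111011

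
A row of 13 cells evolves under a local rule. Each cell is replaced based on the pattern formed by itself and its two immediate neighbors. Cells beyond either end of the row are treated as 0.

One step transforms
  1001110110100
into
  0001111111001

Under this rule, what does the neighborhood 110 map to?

1

At position 5 the neighborhood is 110; the next row has 1 there.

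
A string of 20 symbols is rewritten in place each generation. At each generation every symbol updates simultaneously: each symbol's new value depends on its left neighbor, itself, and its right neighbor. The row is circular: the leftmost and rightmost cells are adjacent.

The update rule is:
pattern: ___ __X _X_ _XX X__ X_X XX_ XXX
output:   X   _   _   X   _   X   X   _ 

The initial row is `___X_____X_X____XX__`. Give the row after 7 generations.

XX___XXX__X__XX_XX_X
_X_X_X_X_____XXXXXXX
X_X_X_X__XXX_X_____X
XX_X_X___X_XX__XXX_X
_XX_X__X__XXX__X_XXX
XXXX______X_X___XX_X
___X_XXXX__X__X_XXXX

___X_XXXX__X__X_XXXX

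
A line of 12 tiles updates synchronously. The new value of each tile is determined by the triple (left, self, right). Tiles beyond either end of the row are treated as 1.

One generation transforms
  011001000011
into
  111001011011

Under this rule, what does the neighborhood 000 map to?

At position 7 the neighborhood is 000; the next row has 1 there.

1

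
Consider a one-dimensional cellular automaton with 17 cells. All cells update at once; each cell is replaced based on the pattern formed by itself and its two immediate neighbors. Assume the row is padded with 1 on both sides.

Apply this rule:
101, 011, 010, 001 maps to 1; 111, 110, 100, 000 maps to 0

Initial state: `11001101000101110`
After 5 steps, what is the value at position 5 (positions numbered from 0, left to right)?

00011011001111001
00110110011000011
01101100110000110
11011001100001101
00110011000011011
position 5 holds 0

0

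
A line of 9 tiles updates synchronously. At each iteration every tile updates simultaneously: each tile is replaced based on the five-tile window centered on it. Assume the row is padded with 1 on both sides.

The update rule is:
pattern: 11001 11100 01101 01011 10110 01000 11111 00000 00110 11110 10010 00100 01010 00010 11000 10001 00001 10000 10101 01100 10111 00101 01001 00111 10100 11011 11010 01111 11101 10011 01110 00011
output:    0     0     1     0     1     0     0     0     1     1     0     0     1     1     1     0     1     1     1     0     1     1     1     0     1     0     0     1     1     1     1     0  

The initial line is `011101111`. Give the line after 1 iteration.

011101100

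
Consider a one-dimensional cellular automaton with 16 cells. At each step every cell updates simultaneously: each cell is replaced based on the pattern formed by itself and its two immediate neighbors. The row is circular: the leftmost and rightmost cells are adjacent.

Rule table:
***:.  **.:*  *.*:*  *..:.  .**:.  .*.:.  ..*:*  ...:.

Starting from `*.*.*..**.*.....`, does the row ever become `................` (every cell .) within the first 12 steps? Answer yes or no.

.*.*..*.**.....*
*.*..*.*.*....*.
.*..*.*.*....*.*
*..*.*.*....*.*.
..*.*.*....*.*.*
.*.*.*....*.*.*.
*.*.*....*.*.*..
.*.*....*.*.*..*
*.*....*.*.*..*.
.*....*.*.*..*.*
*....*.*.*..*.*.
....*.*.*..*.*.*
step 12 is ....*.*.*..*.*.*, still not uniform .

no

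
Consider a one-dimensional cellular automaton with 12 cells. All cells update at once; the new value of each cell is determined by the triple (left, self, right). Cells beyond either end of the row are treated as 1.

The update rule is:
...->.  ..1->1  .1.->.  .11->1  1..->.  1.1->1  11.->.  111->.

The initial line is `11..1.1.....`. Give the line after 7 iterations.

.....11.11.1

...1.1.....1
..1.1.....11
.1.1.....11.
1.1.....11.1
.1.....11.11
1.....11.11.
.....11.11.1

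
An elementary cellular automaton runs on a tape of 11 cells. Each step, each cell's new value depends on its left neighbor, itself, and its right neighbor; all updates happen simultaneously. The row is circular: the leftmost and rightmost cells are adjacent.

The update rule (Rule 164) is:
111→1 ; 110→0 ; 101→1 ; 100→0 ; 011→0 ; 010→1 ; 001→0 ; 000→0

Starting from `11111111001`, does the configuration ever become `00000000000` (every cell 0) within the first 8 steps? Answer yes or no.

no

11111110000
01111100000
00111000000
00010000000
00010000000  (fixed point — unchanged through step 8)
step 8 is 00010000000, still not uniform 0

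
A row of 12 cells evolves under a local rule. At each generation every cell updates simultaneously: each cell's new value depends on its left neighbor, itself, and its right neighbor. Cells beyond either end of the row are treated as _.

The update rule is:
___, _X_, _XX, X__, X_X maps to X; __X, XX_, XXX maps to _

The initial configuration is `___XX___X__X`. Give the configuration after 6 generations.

XX_X_XX_XX_X
X_XXXX_XX_XX
XXX___XX_XX_
X__XX_X_XX_X
XX_X_XXXX_XX
X_XXXX___XX_

X_XXXX___XX_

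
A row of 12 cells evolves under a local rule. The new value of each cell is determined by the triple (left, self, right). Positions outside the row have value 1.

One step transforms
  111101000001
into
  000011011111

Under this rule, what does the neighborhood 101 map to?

1

At position 4 the neighborhood is 101; the next row has 1 there.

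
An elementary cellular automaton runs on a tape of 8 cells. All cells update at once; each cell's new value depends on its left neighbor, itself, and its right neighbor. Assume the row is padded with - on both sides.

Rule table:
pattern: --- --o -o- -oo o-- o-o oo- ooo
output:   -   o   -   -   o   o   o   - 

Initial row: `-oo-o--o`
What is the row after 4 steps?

o-oo-oo-
-o-oo-oo
o-o-oo-o
-o-o-oo-

-o-o-oo-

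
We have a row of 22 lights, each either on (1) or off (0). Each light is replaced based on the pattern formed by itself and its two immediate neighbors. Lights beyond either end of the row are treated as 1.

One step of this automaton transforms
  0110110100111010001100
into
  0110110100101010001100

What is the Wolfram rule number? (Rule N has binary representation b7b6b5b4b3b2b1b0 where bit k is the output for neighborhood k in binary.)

76

position 11: 111 → 0  (bit 7 = 0)
position 2: 110 → 1  (bit 6 = 1)
position 0: 101 → 0  (bit 5 = 0)
position 8: 100 → 0  (bit 4 = 0)
position 1: 011 → 1  (bit 3 = 1)
position 7: 010 → 1  (bit 2 = 1)
position 9: 001 → 0  (bit 1 = 0)
position 16: 000 → 0  (bit 0 = 0)
bits b7..b0 = 01001100 = 76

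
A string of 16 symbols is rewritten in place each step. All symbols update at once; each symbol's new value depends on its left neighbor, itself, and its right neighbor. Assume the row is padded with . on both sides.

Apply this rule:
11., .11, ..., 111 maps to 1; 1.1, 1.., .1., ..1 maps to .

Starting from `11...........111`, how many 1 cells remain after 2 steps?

14

step 1: 11.111111111.111
step 2: 11.111111111.111
count of 1: 14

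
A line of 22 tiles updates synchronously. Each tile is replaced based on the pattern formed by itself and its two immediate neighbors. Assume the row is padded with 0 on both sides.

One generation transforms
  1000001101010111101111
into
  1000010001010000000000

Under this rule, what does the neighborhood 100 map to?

At position 1 the neighborhood is 100; the next row has 0 there.

0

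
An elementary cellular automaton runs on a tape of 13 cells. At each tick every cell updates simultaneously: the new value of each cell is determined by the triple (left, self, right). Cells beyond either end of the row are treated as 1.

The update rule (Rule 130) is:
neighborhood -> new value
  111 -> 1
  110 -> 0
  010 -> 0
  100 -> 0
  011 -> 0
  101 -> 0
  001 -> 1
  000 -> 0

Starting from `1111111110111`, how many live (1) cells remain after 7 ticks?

1111111100011
1111111000101
1111110001000
1111100010001
1111000100010
1110001000100
1100010001001
count of 1: 5

5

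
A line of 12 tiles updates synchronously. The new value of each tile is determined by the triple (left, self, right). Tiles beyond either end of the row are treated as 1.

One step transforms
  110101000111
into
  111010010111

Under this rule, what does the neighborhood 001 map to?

0

At position 8 the neighborhood is 001; the next row has 0 there.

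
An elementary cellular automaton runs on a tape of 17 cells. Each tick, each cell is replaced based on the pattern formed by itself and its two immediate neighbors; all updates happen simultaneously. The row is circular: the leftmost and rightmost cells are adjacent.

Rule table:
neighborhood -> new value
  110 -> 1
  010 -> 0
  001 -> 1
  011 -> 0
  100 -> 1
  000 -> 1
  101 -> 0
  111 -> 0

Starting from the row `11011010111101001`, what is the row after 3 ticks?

01001000000100110
10110111111011011
10010000001001000

10010000001001000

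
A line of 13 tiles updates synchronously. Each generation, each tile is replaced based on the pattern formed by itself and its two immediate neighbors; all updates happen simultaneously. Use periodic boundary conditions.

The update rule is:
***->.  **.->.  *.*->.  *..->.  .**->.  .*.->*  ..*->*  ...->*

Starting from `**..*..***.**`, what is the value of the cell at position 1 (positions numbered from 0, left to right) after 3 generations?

...**.*......
***...*.*****
....***......
position 1 holds .

.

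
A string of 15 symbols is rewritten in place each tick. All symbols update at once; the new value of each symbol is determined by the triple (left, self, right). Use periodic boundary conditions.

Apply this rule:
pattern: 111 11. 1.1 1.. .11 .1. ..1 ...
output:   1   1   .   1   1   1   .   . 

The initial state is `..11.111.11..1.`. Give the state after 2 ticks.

1.11.111.111.11

..11.111.111.11
1.11.111.111.11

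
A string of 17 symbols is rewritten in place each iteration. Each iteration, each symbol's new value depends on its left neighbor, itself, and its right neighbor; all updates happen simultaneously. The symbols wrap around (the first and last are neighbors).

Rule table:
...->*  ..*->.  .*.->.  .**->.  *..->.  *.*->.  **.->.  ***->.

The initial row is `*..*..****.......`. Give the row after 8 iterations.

...........*****.
**********.......
...........*****.  (repeats iteration 1; period 2)
iteration 8: **********.......

**********.......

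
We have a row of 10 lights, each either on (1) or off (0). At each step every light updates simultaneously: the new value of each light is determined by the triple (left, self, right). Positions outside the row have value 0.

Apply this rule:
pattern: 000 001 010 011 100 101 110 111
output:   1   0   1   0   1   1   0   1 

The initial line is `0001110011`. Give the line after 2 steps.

0010111111

1100101000
0010111111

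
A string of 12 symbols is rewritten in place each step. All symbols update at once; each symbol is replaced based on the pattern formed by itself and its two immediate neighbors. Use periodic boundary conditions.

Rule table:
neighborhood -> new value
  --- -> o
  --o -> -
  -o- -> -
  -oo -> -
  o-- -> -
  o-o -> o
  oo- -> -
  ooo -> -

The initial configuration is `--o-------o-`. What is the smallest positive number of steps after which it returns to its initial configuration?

2

o---ooooo---
--o-------o-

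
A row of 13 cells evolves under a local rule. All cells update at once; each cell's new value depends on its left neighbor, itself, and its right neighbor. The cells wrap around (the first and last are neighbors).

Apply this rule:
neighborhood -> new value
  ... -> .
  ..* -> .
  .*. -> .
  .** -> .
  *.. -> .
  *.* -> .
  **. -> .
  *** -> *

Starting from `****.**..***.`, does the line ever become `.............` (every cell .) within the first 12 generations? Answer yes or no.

.**.......*..
.............
all cells are . at generation 2

yes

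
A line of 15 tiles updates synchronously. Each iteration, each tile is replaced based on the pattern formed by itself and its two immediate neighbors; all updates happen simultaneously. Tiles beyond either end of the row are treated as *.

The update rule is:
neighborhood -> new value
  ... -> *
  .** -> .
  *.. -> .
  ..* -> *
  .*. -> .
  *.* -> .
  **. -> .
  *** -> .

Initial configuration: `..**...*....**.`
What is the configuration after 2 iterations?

iteration 1: .*...**..***...
iteration 2: ...**...*....**

...**...*....**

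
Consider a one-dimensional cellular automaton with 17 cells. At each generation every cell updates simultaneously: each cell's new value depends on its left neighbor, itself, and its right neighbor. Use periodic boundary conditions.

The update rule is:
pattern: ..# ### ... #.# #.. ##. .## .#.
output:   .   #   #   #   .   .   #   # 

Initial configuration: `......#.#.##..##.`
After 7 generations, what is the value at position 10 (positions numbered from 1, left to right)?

#

generation 1: #####.#####...#..
generation 2: ####.#####..#.#..
generation 3: ###.#####...###..
generation 4: ##.#####..#.##...
generation 5: #.#####...###..#.
generation 6: ######..#.##...##
generation 7: #####...###..#.##
position 10 holds #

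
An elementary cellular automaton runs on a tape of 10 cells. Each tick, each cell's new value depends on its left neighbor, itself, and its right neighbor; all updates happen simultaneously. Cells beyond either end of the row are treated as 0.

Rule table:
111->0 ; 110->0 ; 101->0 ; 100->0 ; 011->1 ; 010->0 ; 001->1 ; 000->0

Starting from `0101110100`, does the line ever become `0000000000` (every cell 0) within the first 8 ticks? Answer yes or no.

1001000000
0010000000
0100000000
1000000000
0000000000
all cells are 0 at tick 5

yes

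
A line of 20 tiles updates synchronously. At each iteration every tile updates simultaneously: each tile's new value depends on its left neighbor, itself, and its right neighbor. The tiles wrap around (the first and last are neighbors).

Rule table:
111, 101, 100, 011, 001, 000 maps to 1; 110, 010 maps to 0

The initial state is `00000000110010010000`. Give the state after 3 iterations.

11111111101101101111
11111111011011011111
11111110110110111111

11111110110110111111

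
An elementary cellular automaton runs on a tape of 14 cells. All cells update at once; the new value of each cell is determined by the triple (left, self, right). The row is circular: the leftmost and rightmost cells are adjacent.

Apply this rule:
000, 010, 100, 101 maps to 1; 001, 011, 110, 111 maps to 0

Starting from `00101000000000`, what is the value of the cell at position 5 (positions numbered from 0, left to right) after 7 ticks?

10111111111111
01000000000000
01111111111111
10000000000000
11111111111110
00000000000001
11111111111101
position 5 holds 1

1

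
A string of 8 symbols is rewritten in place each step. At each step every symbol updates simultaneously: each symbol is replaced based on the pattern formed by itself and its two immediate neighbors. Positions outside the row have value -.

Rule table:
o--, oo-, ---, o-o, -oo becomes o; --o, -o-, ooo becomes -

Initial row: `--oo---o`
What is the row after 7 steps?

o-oooo--
-oo--ooo
-ooo-o-o
-o-oo-o-
--oooo-o
o-o--oo-
-o-o-ooo

-o-o-ooo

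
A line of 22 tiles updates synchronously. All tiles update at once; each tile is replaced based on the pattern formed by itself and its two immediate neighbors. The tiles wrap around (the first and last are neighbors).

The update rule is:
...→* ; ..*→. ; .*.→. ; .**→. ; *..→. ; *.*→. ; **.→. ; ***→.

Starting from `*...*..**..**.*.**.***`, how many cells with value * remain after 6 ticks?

..*...................
*...******************
..*...................  (repeats tick 1; period 2)
tick 6: *...******************
count of *: 19

19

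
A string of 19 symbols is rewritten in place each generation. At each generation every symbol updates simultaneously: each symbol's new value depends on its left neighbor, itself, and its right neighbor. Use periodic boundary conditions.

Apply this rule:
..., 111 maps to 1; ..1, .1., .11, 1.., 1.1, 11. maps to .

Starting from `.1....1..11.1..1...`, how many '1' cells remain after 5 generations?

generation 1: ...11............11
generation 2: .1....1111111111...
generation 3: ...11..11111111..11
generation 4: .1......111111.....
generation 5: ...1111..1111..1111
count of 1: 12

12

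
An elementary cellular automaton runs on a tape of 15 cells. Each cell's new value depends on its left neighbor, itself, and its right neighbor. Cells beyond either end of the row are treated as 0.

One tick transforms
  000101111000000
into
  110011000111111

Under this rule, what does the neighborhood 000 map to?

1

At position 0 the neighborhood is 000; the next row has 1 there.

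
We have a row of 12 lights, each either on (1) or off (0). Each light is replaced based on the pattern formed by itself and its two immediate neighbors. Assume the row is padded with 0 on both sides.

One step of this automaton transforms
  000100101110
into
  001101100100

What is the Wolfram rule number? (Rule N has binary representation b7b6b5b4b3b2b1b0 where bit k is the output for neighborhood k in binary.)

position 9: 111 → 1  (bit 7 = 1)
position 10: 110 → 0  (bit 6 = 0)
position 7: 101 → 0  (bit 5 = 0)
position 4: 100 → 0  (bit 4 = 0)
position 8: 011 → 0  (bit 3 = 0)
position 3: 010 → 1  (bit 2 = 1)
position 2: 001 → 1  (bit 1 = 1)
position 0: 000 → 0  (bit 0 = 0)
bits b7..b0 = 10000110 = 134

134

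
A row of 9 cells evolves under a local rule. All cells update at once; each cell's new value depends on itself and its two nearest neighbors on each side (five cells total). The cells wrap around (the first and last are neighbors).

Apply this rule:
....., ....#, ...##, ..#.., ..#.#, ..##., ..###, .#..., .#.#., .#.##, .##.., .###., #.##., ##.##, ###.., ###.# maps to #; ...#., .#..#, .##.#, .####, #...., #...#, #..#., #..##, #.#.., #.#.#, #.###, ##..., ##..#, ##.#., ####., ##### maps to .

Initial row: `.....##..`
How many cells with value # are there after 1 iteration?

#######..
count of #: 7

7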